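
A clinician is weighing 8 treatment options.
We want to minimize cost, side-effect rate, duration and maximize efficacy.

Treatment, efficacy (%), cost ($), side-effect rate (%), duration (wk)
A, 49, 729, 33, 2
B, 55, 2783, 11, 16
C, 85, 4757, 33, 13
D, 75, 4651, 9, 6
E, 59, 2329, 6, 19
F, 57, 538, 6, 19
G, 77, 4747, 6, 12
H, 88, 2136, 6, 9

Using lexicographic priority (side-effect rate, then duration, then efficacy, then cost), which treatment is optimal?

H

First minimize side-effect rate: best is 6, kept {E, F, G, H}.
Then minimize duration: best is 9, kept {H}.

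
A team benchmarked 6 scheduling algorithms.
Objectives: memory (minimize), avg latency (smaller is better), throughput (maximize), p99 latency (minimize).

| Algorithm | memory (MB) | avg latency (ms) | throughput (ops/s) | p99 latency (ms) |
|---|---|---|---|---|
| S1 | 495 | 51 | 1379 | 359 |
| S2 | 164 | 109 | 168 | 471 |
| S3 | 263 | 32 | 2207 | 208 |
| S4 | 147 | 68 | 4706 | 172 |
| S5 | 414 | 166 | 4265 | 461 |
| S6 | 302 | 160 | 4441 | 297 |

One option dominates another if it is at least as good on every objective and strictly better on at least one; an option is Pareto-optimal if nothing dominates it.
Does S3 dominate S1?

S3 vs S1: memory 263≤495, avg latency 32≤51, throughput 2207≥1379, p99 latency 208≤359 — S3 is at least as good on every objective with at least one strict improvement.

Yes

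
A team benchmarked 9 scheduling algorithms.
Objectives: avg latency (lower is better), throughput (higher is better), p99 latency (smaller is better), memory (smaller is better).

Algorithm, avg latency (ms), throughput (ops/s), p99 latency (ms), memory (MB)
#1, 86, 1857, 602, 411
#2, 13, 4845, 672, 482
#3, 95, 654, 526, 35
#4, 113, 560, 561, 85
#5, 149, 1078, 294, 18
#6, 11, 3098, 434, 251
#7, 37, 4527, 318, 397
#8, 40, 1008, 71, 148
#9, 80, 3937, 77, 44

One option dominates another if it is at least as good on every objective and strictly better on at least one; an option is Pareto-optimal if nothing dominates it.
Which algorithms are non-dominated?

#1: dominated by #6 (avg latency 11≤86, throughput 3098≥1857, p99 latency 434≤602, memory 251≤411).
#2: not dominated (best throughput).
#3: not dominated.
#4: dominated by #3 (avg latency 95≤113, throughput 654≥560, p99 latency 526≤561, memory 35≤85).
#5: not dominated (best memory).
#6: not dominated (best avg latency).
#7: not dominated.
#8: not dominated (best p99 latency).
#9: not dominated.

#2, #3, #5, #6, #7, #8, #9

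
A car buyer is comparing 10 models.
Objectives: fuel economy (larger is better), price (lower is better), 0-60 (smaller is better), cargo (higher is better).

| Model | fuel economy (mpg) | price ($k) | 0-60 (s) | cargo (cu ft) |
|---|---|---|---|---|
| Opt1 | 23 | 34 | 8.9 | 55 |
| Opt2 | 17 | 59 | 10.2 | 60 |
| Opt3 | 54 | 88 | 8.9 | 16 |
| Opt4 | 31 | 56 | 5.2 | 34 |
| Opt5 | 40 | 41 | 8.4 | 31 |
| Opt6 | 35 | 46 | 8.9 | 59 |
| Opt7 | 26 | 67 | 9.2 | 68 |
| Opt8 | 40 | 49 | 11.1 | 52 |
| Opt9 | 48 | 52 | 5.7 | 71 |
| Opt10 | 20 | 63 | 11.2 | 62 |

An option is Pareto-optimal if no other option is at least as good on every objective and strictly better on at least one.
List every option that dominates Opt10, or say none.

Opt9: fuel economy 48≥20, price 52≤63, 0-60 5.7≤11.2, cargo 71≥62 — dominates Opt10.
Others (Opt1, Opt2, Opt3, Opt4, Opt5, Opt6, Opt7, Opt8) are each worse than Opt10 on at least one objective.

Opt9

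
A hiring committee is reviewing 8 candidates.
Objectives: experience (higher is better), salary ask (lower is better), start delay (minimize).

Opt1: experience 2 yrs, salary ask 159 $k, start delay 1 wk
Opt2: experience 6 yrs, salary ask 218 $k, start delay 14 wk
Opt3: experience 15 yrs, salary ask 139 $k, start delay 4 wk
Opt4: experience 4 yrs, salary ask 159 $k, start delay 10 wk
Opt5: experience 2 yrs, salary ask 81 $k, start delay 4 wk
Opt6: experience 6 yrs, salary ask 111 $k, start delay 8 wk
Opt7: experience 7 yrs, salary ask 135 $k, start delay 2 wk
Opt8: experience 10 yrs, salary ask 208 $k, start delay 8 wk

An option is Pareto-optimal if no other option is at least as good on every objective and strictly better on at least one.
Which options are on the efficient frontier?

Opt1: not dominated (best start delay).
Opt2: dominated by Opt3 (experience 15≥6, salary ask 139≤218, start delay 4≤14).
Opt3: not dominated (best experience).
Opt4: dominated by Opt3 (experience 15≥4, salary ask 139≤159, start delay 4≤10).
Opt5: not dominated (best salary ask).
Opt6: not dominated.
Opt7: not dominated.
Opt8: dominated by Opt3 (experience 15≥10, salary ask 139≤208, start delay 4≤8).

Opt1, Opt3, Opt5, Opt6, Opt7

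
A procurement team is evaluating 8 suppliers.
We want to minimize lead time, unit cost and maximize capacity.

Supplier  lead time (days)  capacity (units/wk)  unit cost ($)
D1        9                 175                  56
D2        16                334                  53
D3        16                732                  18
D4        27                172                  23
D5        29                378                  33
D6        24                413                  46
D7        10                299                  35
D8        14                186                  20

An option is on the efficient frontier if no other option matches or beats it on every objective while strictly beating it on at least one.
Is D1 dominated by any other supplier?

D2: worse on lead time (16 vs 9).
D3: worse on lead time (16 vs 9).
D4: worse on lead time (27 vs 9).
D5: worse on lead time (29 vs 9).
D6: worse on lead time (24 vs 9).
D7: worse on lead time (10 vs 9).
D8: worse on lead time (14 vs 9).
No option is at least as good as D1 on every objective and strictly better on one.

No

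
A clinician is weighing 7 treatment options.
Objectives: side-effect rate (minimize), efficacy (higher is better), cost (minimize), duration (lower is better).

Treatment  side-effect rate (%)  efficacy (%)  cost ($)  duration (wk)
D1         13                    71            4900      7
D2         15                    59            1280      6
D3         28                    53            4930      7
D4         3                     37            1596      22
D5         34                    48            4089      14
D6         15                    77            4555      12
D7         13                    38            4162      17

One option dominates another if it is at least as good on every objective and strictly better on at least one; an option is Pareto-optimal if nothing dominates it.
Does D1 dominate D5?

No

D1 vs D5: D1 is worse on cost (4900 vs 4089), so it does not dominate D5.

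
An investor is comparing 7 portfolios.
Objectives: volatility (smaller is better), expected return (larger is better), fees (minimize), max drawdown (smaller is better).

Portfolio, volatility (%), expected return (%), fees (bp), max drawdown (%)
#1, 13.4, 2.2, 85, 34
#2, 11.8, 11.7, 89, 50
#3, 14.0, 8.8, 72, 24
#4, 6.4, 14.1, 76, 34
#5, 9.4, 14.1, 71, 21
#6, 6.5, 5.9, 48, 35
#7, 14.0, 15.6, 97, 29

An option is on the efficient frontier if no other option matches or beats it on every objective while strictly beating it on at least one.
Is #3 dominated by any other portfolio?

#5 vs #3: volatility 9.4≤14.0, expected return 14.1≥8.8, fees 71≤72, max drawdown 21≤24 — #5 is at least as good on every objective and strictly better on at least one, so #5 dominates #3.

Yes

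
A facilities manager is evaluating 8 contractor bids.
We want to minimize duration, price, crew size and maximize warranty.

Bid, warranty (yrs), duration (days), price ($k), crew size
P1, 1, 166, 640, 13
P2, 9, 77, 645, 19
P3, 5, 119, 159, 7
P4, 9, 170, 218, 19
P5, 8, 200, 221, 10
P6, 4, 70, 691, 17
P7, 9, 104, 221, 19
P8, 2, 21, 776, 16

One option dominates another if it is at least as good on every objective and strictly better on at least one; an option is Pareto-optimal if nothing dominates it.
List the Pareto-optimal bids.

P2, P3, P4, P5, P6, P7, P8

P1: dominated by P3 (warranty 5≥1, duration 119≤166, price 159≤640, crew size 7≤13).
P2: not dominated.
P3: not dominated (best price).
P4: not dominated.
P5: not dominated.
P6: not dominated.
P7: not dominated.
P8: not dominated (best duration).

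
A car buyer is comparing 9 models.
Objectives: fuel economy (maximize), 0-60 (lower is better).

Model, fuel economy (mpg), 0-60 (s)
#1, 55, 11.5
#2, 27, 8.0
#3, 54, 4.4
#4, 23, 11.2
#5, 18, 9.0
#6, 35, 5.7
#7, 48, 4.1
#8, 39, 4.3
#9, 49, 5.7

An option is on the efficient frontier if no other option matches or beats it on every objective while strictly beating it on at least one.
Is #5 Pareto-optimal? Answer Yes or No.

#2 vs #5: fuel economy 27≥18, 0-60 8.0≤9.0 — #2 is at least as good on every objective and strictly better on at least one, so #2 dominates #5.

No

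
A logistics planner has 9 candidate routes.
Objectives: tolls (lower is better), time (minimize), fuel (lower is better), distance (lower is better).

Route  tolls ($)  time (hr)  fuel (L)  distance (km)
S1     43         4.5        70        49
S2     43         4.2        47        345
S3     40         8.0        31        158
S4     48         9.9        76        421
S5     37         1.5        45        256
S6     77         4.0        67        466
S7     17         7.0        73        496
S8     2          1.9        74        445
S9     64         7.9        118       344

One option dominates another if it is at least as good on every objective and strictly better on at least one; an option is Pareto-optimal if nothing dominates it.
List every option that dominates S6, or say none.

S5

S5: tolls 37≤77, time 1.5≤4.0, fuel 45≤67, distance 256≤466 — dominates S6.
Others (S1, S2, S3, S4, S7, S8, S9) are each worse than S6 on at least one objective.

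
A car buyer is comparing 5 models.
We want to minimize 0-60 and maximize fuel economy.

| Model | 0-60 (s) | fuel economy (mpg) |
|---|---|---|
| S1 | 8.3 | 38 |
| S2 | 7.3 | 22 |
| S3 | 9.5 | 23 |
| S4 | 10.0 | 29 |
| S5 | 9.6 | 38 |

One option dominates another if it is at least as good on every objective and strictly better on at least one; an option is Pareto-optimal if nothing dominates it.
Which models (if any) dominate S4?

S1: 0-60 8.3≤10.0, fuel economy 38≥29 — dominates S4.
S5: 0-60 9.6≤10.0, fuel economy 38≥29 — dominates S4.
Others (S2, S3) are each worse than S4 on at least one objective.

S1, S5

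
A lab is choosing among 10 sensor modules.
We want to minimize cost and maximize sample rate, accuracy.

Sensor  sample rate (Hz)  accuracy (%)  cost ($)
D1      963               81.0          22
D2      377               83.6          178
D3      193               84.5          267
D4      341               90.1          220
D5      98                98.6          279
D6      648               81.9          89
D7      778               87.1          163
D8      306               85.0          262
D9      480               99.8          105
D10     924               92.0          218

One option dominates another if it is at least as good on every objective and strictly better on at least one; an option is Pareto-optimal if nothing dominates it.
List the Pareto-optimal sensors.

D1: not dominated (best sample rate).
D2: dominated by D7 (sample rate 778≥377, accuracy 87.1≥83.6, cost 163≤178).
D3: dominated by D4 (sample rate 341≥193, accuracy 90.1≥84.5, cost 220≤267).
D4: dominated by D9 (sample rate 480≥341, accuracy 99.8≥90.1, cost 105≤220).
D5: dominated by D9 (sample rate 480≥98, accuracy 99.8≥98.6, cost 105≤279).
D6: not dominated.
D7: not dominated.
D8: dominated by D4 (sample rate 341≥306, accuracy 90.1≥85.0, cost 220≤262).
D9: not dominated (best accuracy).
D10: not dominated.

D1, D6, D7, D9, D10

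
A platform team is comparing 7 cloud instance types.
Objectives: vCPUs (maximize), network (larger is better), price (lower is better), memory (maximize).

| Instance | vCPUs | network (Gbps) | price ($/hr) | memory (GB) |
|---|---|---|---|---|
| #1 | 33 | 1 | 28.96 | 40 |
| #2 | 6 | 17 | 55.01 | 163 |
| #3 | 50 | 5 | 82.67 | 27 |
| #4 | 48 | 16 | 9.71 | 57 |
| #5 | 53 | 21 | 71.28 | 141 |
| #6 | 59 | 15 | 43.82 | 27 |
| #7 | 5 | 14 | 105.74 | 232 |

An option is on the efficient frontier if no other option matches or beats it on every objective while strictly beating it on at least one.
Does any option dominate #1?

#4 vs #1: vCPUs 48≥33, network 16≥1, price 9.71≤28.96, memory 57≥40 — #4 is at least as good on every objective and strictly better on at least one, so #4 dominates #1.

Yes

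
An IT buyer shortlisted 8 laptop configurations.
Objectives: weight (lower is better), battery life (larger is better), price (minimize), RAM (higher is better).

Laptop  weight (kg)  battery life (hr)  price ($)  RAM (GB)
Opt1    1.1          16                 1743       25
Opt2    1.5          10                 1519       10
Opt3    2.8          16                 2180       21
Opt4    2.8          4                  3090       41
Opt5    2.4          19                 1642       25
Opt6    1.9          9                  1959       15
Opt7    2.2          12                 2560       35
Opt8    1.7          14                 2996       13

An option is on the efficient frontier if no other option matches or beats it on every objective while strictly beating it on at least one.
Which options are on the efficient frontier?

Opt1: not dominated (best weight).
Opt2: not dominated (best price).
Opt3: dominated by Opt1 (weight 1.1≤2.8, battery life 16≥16, price 1743≤2180, RAM 25≥21).
Opt4: not dominated (best RAM).
Opt5: not dominated (best battery life).
Opt6: dominated by Opt1 (weight 1.1≤1.9, battery life 16≥9, price 1743≤1959, RAM 25≥15).
Opt7: not dominated.
Opt8: dominated by Opt1 (weight 1.1≤1.7, battery life 16≥14, price 1743≤2996, RAM 25≥13).

Opt1, Opt2, Opt4, Opt5, Opt7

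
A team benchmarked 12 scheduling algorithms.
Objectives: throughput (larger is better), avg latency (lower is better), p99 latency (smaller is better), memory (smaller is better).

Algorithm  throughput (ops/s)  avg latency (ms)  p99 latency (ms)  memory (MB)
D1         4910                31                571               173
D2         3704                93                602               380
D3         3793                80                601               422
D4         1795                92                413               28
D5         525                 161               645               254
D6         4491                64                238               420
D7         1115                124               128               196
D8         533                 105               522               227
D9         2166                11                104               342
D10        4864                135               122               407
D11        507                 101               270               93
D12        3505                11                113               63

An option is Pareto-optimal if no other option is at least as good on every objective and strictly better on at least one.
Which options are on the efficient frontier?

D1, D4, D6, D9, D10, D12

D1: not dominated (best throughput).
D2: dominated by D1 (throughput 4910≥3704, avg latency 31≤93, p99 latency 571≤602, memory 173≤380).
D3: dominated by D1 (throughput 4910≥3793, avg latency 31≤80, p99 latency 571≤601, memory 173≤422).
D4: not dominated (best memory).
D5: dominated by D1 (throughput 4910≥525, avg latency 31≤161, p99 latency 571≤645, memory 173≤254).
D6: not dominated.
D7: dominated by D12 (throughput 3505≥1115, avg latency 11≤124, p99 latency 113≤128, memory 63≤196).
D8: dominated by D4 (throughput 1795≥533, avg latency 92≤105, p99 latency 413≤522, memory 28≤227).
D9: not dominated (best p99 latency).
D10: not dominated.
D11: dominated by D12 (throughput 3505≥507, avg latency 11≤101, p99 latency 113≤270, memory 63≤93).
D12: not dominated.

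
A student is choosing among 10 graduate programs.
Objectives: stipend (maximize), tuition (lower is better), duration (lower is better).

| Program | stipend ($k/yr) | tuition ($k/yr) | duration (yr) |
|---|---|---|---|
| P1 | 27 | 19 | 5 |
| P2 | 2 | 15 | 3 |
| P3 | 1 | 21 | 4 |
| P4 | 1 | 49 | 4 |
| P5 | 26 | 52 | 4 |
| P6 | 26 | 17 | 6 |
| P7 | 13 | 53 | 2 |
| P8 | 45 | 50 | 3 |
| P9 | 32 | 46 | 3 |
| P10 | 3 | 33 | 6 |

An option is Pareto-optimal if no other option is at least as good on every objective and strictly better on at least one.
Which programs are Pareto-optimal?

P1, P2, P6, P7, P8, P9

P1: not dominated.
P2: not dominated (best tuition).
P3: dominated by P2 (stipend 2≥1, tuition 15≤21, duration 3≤4).
P4: dominated by P2 (stipend 2≥1, tuition 15≤49, duration 3≤4).
P5: dominated by P8 (stipend 45≥26, tuition 50≤52, duration 3≤4).
P6: not dominated.
P7: not dominated (best duration).
P8: not dominated (best stipend).
P9: not dominated.
P10: dominated by P1 (stipend 27≥3, tuition 19≤33, duration 5≤6).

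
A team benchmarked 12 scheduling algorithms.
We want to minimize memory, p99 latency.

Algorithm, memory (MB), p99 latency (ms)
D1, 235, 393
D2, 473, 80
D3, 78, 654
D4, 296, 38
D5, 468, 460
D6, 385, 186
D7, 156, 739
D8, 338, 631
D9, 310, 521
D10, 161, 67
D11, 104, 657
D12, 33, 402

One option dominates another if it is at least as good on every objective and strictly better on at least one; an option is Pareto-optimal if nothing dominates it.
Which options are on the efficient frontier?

D4, D10, D12

D1: dominated by D10 (memory 161≤235, p99 latency 67≤393).
D2: dominated by D4 (memory 296≤473, p99 latency 38≤80).
D3: dominated by D12 (memory 33≤78, p99 latency 402≤654).
D4: not dominated (best p99 latency).
D5: dominated by D1 (memory 235≤468, p99 latency 393≤460).
D6: dominated by D4 (memory 296≤385, p99 latency 38≤186).
D7: dominated by D3 (memory 78≤156, p99 latency 654≤739).
D8: dominated by D1 (memory 235≤338, p99 latency 393≤631).
D9: dominated by D1 (memory 235≤310, p99 latency 393≤521).
D10: not dominated.
D11: dominated by D3 (memory 78≤104, p99 latency 654≤657).
D12: not dominated (best memory).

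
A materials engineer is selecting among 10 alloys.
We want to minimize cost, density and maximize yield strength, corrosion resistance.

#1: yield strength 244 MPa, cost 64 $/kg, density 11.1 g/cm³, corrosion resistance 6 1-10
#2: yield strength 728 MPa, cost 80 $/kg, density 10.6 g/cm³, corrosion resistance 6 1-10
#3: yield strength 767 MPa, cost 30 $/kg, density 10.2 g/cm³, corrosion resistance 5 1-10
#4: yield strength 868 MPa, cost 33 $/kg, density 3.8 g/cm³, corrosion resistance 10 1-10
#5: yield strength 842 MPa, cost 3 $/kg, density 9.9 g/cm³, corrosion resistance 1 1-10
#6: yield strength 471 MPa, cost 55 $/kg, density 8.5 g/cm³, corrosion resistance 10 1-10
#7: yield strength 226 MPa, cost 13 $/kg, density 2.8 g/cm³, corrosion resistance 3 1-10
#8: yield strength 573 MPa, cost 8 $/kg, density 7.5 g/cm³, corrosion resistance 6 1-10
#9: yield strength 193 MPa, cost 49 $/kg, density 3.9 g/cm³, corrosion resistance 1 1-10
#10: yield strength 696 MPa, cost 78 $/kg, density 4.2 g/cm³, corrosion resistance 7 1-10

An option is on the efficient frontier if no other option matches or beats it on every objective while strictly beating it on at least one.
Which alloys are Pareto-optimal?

#1: dominated by #4 (yield strength 868≥244, cost 33≤64, density 3.8≤11.1, corrosion resistance 10≥6).
#2: dominated by #4 (yield strength 868≥728, cost 33≤80, density 3.8≤10.6, corrosion resistance 10≥6).
#3: not dominated.
#4: not dominated (best yield strength).
#5: not dominated (best cost).
#6: dominated by #4 (yield strength 868≥471, cost 33≤55, density 3.8≤8.5, corrosion resistance 10≥10).
#7: not dominated (best density).
#8: not dominated.
#9: dominated by #4 (yield strength 868≥193, cost 33≤49, density 3.8≤3.9, corrosion resistance 10≥1).
#10: dominated by #4 (yield strength 868≥696, cost 33≤78, density 3.8≤4.2, corrosion resistance 10≥7).

#3, #4, #5, #7, #8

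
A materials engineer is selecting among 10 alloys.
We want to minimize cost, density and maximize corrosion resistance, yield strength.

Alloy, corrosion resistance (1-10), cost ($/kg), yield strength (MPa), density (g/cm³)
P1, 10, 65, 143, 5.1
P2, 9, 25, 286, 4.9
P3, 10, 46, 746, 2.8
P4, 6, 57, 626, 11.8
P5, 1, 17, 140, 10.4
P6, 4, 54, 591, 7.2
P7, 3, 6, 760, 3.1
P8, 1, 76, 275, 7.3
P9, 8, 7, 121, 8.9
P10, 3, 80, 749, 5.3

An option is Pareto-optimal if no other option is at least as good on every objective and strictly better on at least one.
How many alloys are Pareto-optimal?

P1: dominated by P3 (corrosion resistance 10≥10, cost 46≤65, yield strength 746≥143, density 2.8≤5.1).
P2: not dominated.
P3: not dominated (best density).
P4: dominated by P3 (corrosion resistance 10≥6, cost 46≤57, yield strength 746≥626, density 2.8≤11.8).
P5: dominated by P7 (corrosion resistance 3≥1, cost 6≤17, yield strength 760≥140, density 3.1≤10.4).
P6: dominated by P3 (corrosion resistance 10≥4, cost 46≤54, yield strength 746≥591, density 2.8≤7.2).
P7: not dominated (best cost).
P8: dominated by P2 (corrosion resistance 9≥1, cost 25≤76, yield strength 286≥275, density 4.9≤7.3).
P9: not dominated.
P10: dominated by P7 (corrosion resistance 3≥3, cost 6≤80, yield strength 760≥749, density 3.1≤5.3).
Pareto-optimal: P2, P3, P7, P9 → 4.

4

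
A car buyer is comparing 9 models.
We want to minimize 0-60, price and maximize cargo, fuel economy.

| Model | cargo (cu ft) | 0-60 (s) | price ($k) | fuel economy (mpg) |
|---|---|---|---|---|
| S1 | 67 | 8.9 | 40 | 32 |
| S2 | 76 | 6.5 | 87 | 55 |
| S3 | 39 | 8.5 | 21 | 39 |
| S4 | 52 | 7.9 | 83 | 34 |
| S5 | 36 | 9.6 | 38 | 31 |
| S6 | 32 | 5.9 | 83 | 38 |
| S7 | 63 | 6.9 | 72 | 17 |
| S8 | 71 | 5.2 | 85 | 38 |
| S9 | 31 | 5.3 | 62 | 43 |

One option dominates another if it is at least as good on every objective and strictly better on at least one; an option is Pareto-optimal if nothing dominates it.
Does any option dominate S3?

No

S1: worse on 0-60 (8.9 vs 8.5).
S2: worse on price (87 vs 21).
S4: worse on price (83 vs 21).
S5: worse on cargo (36 vs 39).
S6: worse on cargo (32 vs 39).
S7: worse on price (72 vs 21).
S8: worse on price (85 vs 21).
S9: worse on cargo (31 vs 39).
No option is at least as good as S3 on every objective and strictly better on one.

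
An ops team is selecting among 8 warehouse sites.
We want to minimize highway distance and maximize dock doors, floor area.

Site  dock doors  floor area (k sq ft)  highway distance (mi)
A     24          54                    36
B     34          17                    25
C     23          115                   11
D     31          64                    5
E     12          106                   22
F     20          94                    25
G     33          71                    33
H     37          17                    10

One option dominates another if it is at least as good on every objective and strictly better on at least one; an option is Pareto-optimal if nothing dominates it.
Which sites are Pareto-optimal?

C, D, G, H

A: dominated by D (dock doors 31≥24, floor area 64≥54, highway distance 5≤36).
B: dominated by H (dock doors 37≥34, floor area 17≥17, highway distance 10≤25).
C: not dominated (best floor area).
D: not dominated (best highway distance).
E: dominated by C (dock doors 23≥12, floor area 115≥106, highway distance 11≤22).
F: dominated by C (dock doors 23≥20, floor area 115≥94, highway distance 11≤25).
G: not dominated.
H: not dominated (best dock doors).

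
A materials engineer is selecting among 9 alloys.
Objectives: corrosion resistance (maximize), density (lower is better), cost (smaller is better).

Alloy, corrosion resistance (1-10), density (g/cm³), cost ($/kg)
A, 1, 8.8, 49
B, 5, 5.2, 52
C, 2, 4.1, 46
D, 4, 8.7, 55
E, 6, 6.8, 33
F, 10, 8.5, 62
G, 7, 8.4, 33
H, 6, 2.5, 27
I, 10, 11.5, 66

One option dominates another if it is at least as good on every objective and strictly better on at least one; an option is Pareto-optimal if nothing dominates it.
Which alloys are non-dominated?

A: dominated by C (corrosion resistance 2≥1, density 4.1≤8.8, cost 46≤49).
B: dominated by H (corrosion resistance 6≥5, density 2.5≤5.2, cost 27≤52).
C: dominated by H (corrosion resistance 6≥2, density 2.5≤4.1, cost 27≤46).
D: dominated by B (corrosion resistance 5≥4, density 5.2≤8.7, cost 52≤55).
E: dominated by H (corrosion resistance 6≥6, density 2.5≤6.8, cost 27≤33).
F: not dominated.
G: not dominated.
H: not dominated (best density).
I: dominated by F (corrosion resistance 10≥10, density 8.5≤11.5, cost 62≤66).

F, G, H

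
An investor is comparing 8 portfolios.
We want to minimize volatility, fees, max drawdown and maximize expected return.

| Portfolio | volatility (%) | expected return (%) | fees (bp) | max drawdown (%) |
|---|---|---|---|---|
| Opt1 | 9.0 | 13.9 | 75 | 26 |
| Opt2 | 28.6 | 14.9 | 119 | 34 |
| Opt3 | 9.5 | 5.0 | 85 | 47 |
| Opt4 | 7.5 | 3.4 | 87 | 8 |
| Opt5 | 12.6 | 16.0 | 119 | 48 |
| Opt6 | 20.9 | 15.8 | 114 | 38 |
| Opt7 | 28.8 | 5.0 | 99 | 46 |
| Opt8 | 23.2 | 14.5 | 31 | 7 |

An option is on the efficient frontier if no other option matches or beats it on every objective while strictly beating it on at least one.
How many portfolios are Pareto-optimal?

6

Opt1: not dominated.
Opt2: not dominated.
Opt3: dominated by Opt1 (volatility 9.0≤9.5, expected return 13.9≥5.0, fees 75≤85, max drawdown 26≤47).
Opt4: not dominated (best volatility).
Opt5: not dominated (best expected return).
Opt6: not dominated.
Opt7: dominated by Opt1 (volatility 9.0≤28.8, expected return 13.9≥5.0, fees 75≤99, max drawdown 26≤46).
Opt8: not dominated (best fees).
Pareto-optimal: Opt1, Opt2, Opt4, Opt5, Opt6, Opt8 → 6.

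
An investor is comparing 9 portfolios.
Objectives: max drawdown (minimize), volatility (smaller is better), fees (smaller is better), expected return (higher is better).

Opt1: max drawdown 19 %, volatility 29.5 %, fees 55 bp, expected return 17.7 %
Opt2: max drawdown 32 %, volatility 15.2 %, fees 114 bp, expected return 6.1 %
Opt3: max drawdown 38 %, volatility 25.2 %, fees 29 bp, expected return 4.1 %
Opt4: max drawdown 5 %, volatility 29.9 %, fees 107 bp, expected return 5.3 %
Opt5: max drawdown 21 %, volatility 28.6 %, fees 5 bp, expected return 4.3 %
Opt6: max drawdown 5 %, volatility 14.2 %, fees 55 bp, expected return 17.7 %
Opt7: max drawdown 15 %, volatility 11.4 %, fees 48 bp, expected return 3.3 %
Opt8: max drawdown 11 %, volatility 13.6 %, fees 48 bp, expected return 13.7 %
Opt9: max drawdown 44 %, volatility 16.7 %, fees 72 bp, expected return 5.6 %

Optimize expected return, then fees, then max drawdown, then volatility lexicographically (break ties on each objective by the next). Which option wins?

First maximize expected return: best is 17.7, kept {Opt1, Opt6}.
Then minimize fees: best is 55, kept {Opt1, Opt6}.
Then minimize max drawdown: best is 5, kept {Opt6}.

Opt6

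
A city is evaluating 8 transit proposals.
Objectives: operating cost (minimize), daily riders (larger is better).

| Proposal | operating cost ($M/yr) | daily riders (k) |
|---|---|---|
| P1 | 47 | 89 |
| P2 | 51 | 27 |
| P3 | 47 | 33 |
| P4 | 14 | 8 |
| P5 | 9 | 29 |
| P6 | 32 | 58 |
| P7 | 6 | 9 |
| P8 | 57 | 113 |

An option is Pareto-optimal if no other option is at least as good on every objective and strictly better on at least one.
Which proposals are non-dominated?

P1: not dominated.
P2: dominated by P1 (operating cost 47≤51, daily riders 89≥27).
P3: dominated by P1 (operating cost 47≤47, daily riders 89≥33).
P4: dominated by P5 (operating cost 9≤14, daily riders 29≥8).
P5: not dominated.
P6: not dominated.
P7: not dominated (best operating cost).
P8: not dominated (best daily riders).

P1, P5, P6, P7, P8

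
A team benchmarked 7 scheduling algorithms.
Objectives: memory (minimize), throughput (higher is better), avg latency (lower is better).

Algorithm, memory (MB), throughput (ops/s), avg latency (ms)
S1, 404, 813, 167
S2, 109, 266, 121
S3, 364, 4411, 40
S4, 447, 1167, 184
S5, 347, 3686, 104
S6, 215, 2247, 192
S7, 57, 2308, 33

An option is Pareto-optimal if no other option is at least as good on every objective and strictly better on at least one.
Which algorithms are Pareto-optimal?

S3, S5, S7

S1: dominated by S3 (memory 364≤404, throughput 4411≥813, avg latency 40≤167).
S2: dominated by S7 (memory 57≤109, throughput 2308≥266, avg latency 33≤121).
S3: not dominated (best throughput).
S4: dominated by S3 (memory 364≤447, throughput 4411≥1167, avg latency 40≤184).
S5: not dominated.
S6: dominated by S7 (memory 57≤215, throughput 2308≥2247, avg latency 33≤192).
S7: not dominated (best memory).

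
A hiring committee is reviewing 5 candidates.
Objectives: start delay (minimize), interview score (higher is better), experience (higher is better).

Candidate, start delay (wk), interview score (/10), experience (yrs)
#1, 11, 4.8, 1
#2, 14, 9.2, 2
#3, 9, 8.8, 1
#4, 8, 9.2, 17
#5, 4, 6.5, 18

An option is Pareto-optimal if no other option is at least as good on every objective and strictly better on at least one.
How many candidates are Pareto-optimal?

2

#1: dominated by #3 (start delay 9≤11, interview score 8.8≥4.8, experience 1≥1).
#2: dominated by #4 (start delay 8≤14, interview score 9.2≥9.2, experience 17≥2).
#3: dominated by #4 (start delay 8≤9, interview score 9.2≥8.8, experience 17≥1).
#4: not dominated.
#5: not dominated (best start delay).
Pareto-optimal: #4, #5 → 2.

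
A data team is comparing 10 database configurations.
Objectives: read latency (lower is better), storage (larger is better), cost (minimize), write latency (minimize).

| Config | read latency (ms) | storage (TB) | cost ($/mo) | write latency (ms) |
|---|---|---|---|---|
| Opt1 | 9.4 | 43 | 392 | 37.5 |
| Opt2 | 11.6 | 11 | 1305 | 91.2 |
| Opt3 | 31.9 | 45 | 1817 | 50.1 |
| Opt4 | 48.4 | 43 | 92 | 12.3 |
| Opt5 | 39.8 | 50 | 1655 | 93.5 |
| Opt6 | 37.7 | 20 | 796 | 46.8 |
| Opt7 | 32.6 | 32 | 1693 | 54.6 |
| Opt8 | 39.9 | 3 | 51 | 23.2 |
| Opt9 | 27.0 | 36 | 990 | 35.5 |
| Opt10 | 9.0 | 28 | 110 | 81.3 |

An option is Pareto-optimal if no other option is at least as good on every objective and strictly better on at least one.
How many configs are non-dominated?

7

Opt1: not dominated.
Opt2: dominated by Opt1 (read latency 9.4≤11.6, storage 43≥11, cost 392≤1305, write latency 37.5≤91.2).
Opt3: not dominated.
Opt4: not dominated (best write latency).
Opt5: not dominated (best storage).
Opt6: dominated by Opt1 (read latency 9.4≤37.7, storage 43≥20, cost 392≤796, write latency 37.5≤46.8).
Opt7: dominated by Opt1 (read latency 9.4≤32.6, storage 43≥32, cost 392≤1693, write latency 37.5≤54.6).
Opt8: not dominated (best cost).
Opt9: not dominated.
Opt10: not dominated (best read latency).
Pareto-optimal: Opt1, Opt3, Opt4, Opt5, Opt8, Opt9, Opt10 → 7.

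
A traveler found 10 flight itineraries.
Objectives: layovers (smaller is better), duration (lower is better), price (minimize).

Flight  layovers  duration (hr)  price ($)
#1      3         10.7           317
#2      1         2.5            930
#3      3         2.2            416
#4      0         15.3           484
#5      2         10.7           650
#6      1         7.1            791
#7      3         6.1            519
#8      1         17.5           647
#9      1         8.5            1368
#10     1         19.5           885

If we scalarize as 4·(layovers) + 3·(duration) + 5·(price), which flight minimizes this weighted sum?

#1

#1: 4·3 + 3·10.7 + 5·317 = 1629.1
#2: 4·1 + 3·2.5 + 5·930 = 4661.5
#3: 4·3 + 3·2.2 + 5·416 = 2098.6
#4: 4·0 + 3·15.3 + 5·484 = 2465.9
#5: 4·2 + 3·10.7 + 5·650 = 3290.1
#6: 4·1 + 3·7.1 + 5·791 = 3980.3
#7: 4·3 + 3·6.1 + 5·519 = 2625.3
#8: 4·1 + 3·17.5 + 5·647 = 3291.5
#9: 4·1 + 3·8.5 + 5·1368 = 6869.5
#10: 4·1 + 3·19.5 + 5·885 = 4487.5
Lowest: #1 at 1629.1.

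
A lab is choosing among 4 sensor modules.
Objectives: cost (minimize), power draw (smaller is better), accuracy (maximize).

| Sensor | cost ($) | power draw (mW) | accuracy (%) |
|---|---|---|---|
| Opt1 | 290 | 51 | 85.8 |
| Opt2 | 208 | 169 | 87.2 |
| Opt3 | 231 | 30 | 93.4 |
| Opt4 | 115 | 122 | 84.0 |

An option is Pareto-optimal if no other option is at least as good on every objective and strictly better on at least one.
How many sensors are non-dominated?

3

Opt1: dominated by Opt3 (cost 231≤290, power draw 30≤51, accuracy 93.4≥85.8).
Opt2: not dominated.
Opt3: not dominated (best power draw).
Opt4: not dominated (best cost).
Pareto-optimal: Opt2, Opt3, Opt4 → 3.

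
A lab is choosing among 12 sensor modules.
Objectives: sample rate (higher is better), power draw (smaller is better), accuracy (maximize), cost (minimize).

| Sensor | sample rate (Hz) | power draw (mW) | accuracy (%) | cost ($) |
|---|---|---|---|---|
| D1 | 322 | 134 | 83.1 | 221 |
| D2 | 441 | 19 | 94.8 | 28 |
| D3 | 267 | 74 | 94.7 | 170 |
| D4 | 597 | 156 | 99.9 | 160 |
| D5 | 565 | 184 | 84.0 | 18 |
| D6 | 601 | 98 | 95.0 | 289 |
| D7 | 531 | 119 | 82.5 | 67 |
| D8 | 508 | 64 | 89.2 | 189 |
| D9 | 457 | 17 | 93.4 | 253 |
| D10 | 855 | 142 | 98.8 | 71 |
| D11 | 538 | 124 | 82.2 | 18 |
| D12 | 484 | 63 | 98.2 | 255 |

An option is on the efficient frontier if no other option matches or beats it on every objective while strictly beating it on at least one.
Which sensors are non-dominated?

D1: dominated by D2 (sample rate 441≥322, power draw 19≤134, accuracy 94.8≥83.1, cost 28≤221).
D2: not dominated.
D3: dominated by D2 (sample rate 441≥267, power draw 19≤74, accuracy 94.8≥94.7, cost 28≤170).
D4: not dominated (best accuracy).
D5: not dominated.
D6: not dominated.
D7: not dominated.
D8: not dominated.
D9: not dominated (best power draw).
D10: not dominated (best sample rate).
D11: not dominated.
D12: not dominated.

D2, D4, D5, D6, D7, D8, D9, D10, D11, D12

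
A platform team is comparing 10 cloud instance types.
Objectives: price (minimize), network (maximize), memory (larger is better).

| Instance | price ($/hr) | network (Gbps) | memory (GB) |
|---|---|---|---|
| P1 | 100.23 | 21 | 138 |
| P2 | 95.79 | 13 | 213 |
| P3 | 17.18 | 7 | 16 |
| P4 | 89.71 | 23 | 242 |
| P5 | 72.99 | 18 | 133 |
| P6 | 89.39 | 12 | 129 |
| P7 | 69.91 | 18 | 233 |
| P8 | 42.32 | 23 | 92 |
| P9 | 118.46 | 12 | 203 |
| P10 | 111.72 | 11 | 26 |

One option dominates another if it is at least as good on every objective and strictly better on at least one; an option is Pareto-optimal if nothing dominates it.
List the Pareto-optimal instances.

P3, P4, P7, P8

P1: dominated by P4 (price 89.71≤100.23, network 23≥21, memory 242≥138).
P2: dominated by P4 (price 89.71≤95.79, network 23≥13, memory 242≥213).
P3: not dominated (best price).
P4: not dominated (best memory).
P5: dominated by P7 (price 69.91≤72.99, network 18≥18, memory 233≥133).
P6: dominated by P5 (price 72.99≤89.39, network 18≥12, memory 133≥129).
P7: not dominated.
P8: not dominated.
P9: dominated by P2 (price 95.79≤118.46, network 13≥12, memory 213≥203).
P10: dominated by P1 (price 100.23≤111.72, network 21≥11, memory 138≥26).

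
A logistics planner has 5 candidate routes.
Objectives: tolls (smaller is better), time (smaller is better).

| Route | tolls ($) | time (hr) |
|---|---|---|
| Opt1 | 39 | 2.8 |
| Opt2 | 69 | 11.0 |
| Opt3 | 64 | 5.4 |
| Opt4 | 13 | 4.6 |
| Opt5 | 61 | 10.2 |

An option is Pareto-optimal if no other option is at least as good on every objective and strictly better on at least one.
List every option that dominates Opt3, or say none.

Opt1, Opt4

Opt1: tolls 39≤64, time 2.8≤5.4 — dominates Opt3.
Opt4: tolls 13≤64, time 4.6≤5.4 — dominates Opt3.
Others (Opt2, Opt5) are each worse than Opt3 on at least one objective.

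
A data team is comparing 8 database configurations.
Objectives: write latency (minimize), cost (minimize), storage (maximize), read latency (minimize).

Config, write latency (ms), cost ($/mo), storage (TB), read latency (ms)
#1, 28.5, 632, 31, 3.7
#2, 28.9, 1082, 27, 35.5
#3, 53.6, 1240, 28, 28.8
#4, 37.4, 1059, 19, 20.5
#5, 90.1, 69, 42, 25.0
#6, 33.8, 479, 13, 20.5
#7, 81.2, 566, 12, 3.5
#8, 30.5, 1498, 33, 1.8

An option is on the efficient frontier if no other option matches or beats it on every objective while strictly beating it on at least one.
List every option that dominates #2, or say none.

#1: write latency 28.5≤28.9, cost 632≤1082, storage 31≥27, read latency 3.7≤35.5 — dominates #2.
Others (#3, #4, #5, #6, #7, #8) are each worse than #2 on at least one objective.

#1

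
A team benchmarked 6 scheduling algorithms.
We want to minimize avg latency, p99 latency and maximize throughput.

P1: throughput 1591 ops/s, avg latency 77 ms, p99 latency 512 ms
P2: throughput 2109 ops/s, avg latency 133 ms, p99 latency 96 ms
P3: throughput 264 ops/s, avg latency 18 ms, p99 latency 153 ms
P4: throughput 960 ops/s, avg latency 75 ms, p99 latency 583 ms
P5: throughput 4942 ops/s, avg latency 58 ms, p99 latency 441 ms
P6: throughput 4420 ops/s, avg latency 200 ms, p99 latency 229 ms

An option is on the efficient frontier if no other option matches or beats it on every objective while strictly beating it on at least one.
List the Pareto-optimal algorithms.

P1: dominated by P5 (throughput 4942≥1591, avg latency 58≤77, p99 latency 441≤512).
P2: not dominated (best p99 latency).
P3: not dominated (best avg latency).
P4: dominated by P5 (throughput 4942≥960, avg latency 58≤75, p99 latency 441≤583).
P5: not dominated (best throughput).
P6: not dominated.

P2, P3, P5, P6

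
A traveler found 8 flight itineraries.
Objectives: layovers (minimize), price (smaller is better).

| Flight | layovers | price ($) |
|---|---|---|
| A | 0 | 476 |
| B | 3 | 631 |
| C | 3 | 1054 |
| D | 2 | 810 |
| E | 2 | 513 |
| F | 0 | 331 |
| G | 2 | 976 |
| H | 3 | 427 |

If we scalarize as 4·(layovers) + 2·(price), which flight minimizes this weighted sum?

A: 4·0 + 2·476 = 952
B: 4·3 + 2·631 = 1274
C: 4·3 + 2·1054 = 2120
D: 4·2 + 2·810 = 1628
E: 4·2 + 2·513 = 1034
F: 4·0 + 2·331 = 662
G: 4·2 + 2·976 = 1960
H: 4·3 + 2·427 = 866
Lowest: F at 662.

F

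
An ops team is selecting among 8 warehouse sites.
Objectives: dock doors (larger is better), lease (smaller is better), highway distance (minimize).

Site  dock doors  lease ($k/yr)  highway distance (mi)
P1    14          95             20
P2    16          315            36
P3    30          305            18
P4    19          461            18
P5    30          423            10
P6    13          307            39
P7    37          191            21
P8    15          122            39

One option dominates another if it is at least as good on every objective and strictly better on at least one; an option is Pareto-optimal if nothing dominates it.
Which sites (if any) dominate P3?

none

P1: worse on dock doors (14 vs 30).
P2: worse on dock doors (16 vs 30).
P4: worse on dock doors (19 vs 30).
P5: worse on lease (423 vs 305).
P6: worse on dock doors (13 vs 30).
P7: worse on highway distance (21 vs 18).
P8: worse on dock doors (15 vs 30).
No option dominates P3.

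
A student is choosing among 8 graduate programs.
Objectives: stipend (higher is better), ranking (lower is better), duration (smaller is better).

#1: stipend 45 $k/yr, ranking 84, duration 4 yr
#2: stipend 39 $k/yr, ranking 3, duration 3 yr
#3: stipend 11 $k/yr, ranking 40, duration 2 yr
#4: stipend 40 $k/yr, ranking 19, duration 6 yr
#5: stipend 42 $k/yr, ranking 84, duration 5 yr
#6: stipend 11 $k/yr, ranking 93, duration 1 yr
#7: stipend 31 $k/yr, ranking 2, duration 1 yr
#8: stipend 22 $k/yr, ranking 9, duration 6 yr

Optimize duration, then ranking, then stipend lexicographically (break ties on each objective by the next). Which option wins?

#7

First minimize duration: best is 1, kept {#6, #7}.
Then minimize ranking: best is 2, kept {#7}.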